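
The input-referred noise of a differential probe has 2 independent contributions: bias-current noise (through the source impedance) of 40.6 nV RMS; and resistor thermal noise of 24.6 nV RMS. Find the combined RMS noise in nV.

Uncorrelated sources add in power (mean-square): V_tot = √(ΣV_i²)
V_tot = √[(4.06×10⁻⁸)² + (2.46×10⁻⁸)²] = 4.75×10⁻⁸ V = 47.5 nV

47.5 nV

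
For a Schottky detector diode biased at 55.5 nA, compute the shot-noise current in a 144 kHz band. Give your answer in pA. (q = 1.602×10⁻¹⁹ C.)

50.6 pA

I_n = √(2qI·B)
2qI·B = 2 × 1.602×10⁻¹⁹ × 5.55×10⁻⁸ × 1.44×10⁵ = 2.56×10⁻²¹ A²
I_n = √(2.56×10⁻²¹) = 5.06×10⁻¹¹ A = 50.6 pA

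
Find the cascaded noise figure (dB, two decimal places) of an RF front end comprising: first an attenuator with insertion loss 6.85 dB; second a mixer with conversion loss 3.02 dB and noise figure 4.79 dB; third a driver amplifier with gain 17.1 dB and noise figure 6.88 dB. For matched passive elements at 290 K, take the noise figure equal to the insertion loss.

Convert to linear (a loss of L dB is a gain of −L dB): F_i = 10^(NF_i/10), G_i = 10^(G_i,dB/10)
  Stage 1: F_1 = 10^(6.85/10) = 4.842, G_1 = 10^(−6.85/10) = 0.2065
  Stage 2: F_2 = 10^(4.79/10) = 3.013, G_2 = 10^(−3.02/10) = 0.4989
  Stage 3: F_3 = 10^(6.88/10) = 4.875, G_3 = 10^(17.1/10) = 51.29
Friis cascade:
  F = 4.842 + (3.013 − 1)/0.2065 + (4.875 − 1)/0.1030 = 52.20
NF = 10 log₁₀(52.20) = 17.18 dB

17.18 dB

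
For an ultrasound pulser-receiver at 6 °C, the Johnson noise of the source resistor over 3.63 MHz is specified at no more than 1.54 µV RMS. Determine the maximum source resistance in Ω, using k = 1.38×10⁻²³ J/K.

T = 6 °C + 273.15 = 279.15 K
Johnson–Nyquist: V_n = √(4kTRB) ⇒ R = V_n² / (4kTB)
4kTB = 4 × 1.38×10⁻²³ × 279.15 × 3.63×10⁶ = 5.59×10⁻¹⁴
R = (1.54×10⁻⁶)² / 5.59×10⁻¹⁴ = 4.24×10¹ Ω = 42.4 Ω

42.4 Ω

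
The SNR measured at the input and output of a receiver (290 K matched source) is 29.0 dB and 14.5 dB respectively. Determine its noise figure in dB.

NF (dB) = SNR_in(dB) − SNR_out(dB) when the source is at T₀
NF = 29.0 − 14.5 = 14.5 dB

14.5 dB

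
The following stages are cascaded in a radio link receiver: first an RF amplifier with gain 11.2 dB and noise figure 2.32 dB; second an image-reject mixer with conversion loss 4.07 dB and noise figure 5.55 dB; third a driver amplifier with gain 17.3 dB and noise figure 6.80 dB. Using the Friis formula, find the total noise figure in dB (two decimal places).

4.21 dB

Convert to linear (a loss of L dB is a gain of −L dB): F_i = 10^(NF_i/10), G_i = 10^(G_i,dB/10)
  Stage 1: F_1 = 10^(2.32/10) = 1.706, G_1 = 10^(11.2/10) = 13.18
  Stage 2: F_2 = 10^(5.55/10) = 3.589, G_2 = 10^(−4.07/10) = 0.3917
  Stage 3: F_3 = 10^(6.80/10) = 4.786, G_3 = 10^(17.3/10) = 53.70
Friis cascade:
  F = 1.706 + (3.589 − 1)/13.18 + (4.786 − 1)/5.164 = 2.636
NF = 10 log₁₀(2.636) = 4.21 dB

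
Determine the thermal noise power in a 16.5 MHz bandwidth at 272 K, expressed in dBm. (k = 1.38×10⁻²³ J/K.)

P_n = kTB = 1.38×10⁻²³ × 272 × 1.65×10⁷ = 6.19×10⁻¹⁴ W
In dBm: 10 log₁₀(6.19×10⁻¹⁴ / 10⁻³) = −102.1 dBm

−102.1 dBm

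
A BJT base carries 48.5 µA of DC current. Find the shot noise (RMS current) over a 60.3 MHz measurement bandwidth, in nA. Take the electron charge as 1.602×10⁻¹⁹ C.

I_n = √(2qI·B)
2qI·B = 2 × 1.602×10⁻¹⁹ × 4.85×10⁻⁵ × 6.03×10⁷ = 9.37×10⁻¹⁶ A²
I_n = √(9.37×10⁻¹⁶) = 3.06×10⁻⁸ A = 30.6 nA

30.6 nA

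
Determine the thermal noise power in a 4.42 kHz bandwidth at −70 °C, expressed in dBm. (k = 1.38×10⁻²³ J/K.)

T = −70 °C + 273.15 = 203.15 K
P_n = kTB = 1.38×10⁻²³ × 203.15 × 4.42×10³ = 1.24×10⁻¹⁷ W
In dBm: 10 log₁₀(1.24×10⁻¹⁷ / 10⁻³) = −139.1 dBm

−139.1 dBm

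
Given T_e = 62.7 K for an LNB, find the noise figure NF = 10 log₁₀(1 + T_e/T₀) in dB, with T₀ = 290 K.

F = 1 + T_e/T₀ = 1 + 62.7/290 = 1.21621
NF = 10 log₁₀(1.21621) = 0.850 dB

0.850 dB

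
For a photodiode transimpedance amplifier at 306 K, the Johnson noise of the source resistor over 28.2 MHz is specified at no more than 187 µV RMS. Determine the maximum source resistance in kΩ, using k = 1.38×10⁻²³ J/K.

Johnson–Nyquist: V_n = √(4kTRB) ⇒ R = V_n² / (4kTB)
4kTB = 4 × 1.38×10⁻²³ × 306 × 2.82×10⁷ = 4.76×10⁻¹³
R = (1.87×10⁻⁴)² / 4.76×10⁻¹³ = 7.34×10⁴ Ω = 73.4 kΩ

73.4 kΩ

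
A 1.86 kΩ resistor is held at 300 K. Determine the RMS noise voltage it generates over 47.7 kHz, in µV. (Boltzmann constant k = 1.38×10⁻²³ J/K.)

V_n = √(4kTRB)
4kTRB = 4 × 1.38×10⁻²³ × 300 × 1.86×10³ × 4.77×10⁴ = 1.47×10⁻¹² V²
V_n = √(1.47×10⁻¹²) = 1.21×10⁻⁶ V = 1.21 µV

1.21 µV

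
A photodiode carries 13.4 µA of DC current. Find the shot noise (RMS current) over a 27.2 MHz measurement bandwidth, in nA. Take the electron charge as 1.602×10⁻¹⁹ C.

10.8 nA

I_n = √(2qI·B)
2qI·B = 2 × 1.602×10⁻¹⁹ × 1.34×10⁻⁵ × 2.72×10⁷ = 1.17×10⁻¹⁶ A²
I_n = √(1.17×10⁻¹⁶) = 1.08×10⁻⁸ A = 10.8 nA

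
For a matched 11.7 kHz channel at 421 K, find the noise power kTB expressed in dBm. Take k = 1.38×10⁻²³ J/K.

−131.7 dBm

P_n = kTB = 1.38×10⁻²³ × 421 × 1.17×10⁴ = 6.80×10⁻¹⁷ W
In dBm: 10 log₁₀(6.80×10⁻¹⁷ / 10⁻³) = −131.7 dBm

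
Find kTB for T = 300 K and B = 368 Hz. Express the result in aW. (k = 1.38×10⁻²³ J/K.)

P_n = kTB = 1.38×10⁻²³ × 300 × 3.68×10² = 1.52×10⁻¹⁸ W = 1.52 aW

1.52 aW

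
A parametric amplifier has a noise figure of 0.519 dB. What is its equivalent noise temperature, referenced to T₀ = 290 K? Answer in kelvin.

F = 10^(0.519/10) = 1.12694
T_e = (F − 1)·T₀ = (1.12694 − 1) × 290 = 36.8 K

36.8 K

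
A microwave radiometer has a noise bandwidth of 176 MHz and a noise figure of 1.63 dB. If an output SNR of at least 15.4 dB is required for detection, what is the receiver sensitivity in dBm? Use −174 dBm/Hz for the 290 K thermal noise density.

−74.5 dBm

Sensitivity = −174 + 10 log₁₀(B) + NF + SNR_min
= −174 + 82.46 + 1.63 + 15.4
= −74.51 dBm → −74.5 dBm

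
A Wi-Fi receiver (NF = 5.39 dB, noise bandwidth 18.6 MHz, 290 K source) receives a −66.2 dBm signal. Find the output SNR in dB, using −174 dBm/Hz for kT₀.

29.7 dB

Noise floor: N = −174 + 10 log₁₀(B) + NF
10 log₁₀(1.86×10⁷) = 72.7 dB
N = −174 + 72.7 + 5.39 = −95.91 dBm
SNR = P_sig − N = −66.2 − (−95.91) = 29.71 dB → 29.7 dB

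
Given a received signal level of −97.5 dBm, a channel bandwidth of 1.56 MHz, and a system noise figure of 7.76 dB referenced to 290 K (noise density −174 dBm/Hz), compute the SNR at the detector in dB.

6.8 dB

Noise floor: N = −174 + 10 log₁₀(B) + NF
10 log₁₀(1.56×10⁶) = 61.93 dB
N = −174 + 61.93 + 7.76 = −104.31 dBm
SNR = P_sig − N = −97.5 − (−104.31) = 6.81 dB → 6.8 dB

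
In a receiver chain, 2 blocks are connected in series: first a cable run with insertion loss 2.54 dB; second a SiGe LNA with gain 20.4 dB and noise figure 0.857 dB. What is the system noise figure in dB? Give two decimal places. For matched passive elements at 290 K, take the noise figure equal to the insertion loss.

Convert to linear (a loss of L dB is a gain of −L dB): F_i = 10^(NF_i/10), G_i = 10^(G_i,dB/10)
  Stage 1: F_1 = 10^(2.54/10) = 1.795, G_1 = 10^(−2.54/10) = 0.5572
  Stage 2: F_2 = 10^(0.857/10) = 1.218, G_2 = 10^(20.4/10) = 109.6
Friis cascade:
  F = 1.795 + (1.218 − 1)/0.5572 = 2.186
NF = 10 log₁₀(2.186) = 3.40 dB

3.40 dB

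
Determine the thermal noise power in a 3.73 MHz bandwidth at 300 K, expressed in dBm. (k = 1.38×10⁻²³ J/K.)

P_n = kTB = 1.38×10⁻²³ × 300 × 3.73×10⁶ = 1.54×10⁻¹⁴ W
In dBm: 10 log₁₀(1.54×10⁻¹⁴ / 10⁻³) = −108.1 dBm

−108.1 dBm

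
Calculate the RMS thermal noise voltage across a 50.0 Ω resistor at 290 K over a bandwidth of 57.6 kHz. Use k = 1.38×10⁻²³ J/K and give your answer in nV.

215 nV

V_n = √(4kTRB)
4kTRB = 4 × 1.38×10⁻²³ × 290 × 5.00×10¹ × 5.76×10⁴ = 4.61×10⁻¹⁴ V²
V_n = √(4.61×10⁻¹⁴) = 2.15×10⁻⁷ V = 215 nV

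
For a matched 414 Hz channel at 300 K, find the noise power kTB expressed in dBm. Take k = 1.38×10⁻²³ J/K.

P_n = kTB = 1.38×10⁻²³ × 300 × 4.14×10² = 1.71×10⁻¹⁸ W
In dBm: 10 log₁₀(1.71×10⁻¹⁸ / 10⁻³) = −147.7 dBm

−147.7 dBm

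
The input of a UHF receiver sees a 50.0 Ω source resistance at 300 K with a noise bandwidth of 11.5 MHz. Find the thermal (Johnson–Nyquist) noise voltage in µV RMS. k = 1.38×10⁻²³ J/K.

V_n = √(4kTRB)
4kTRB = 4 × 1.38×10⁻²³ × 300 × 5.00×10¹ × 1.15×10⁷ = 9.52×10⁻¹² V²
V_n = √(9.52×10⁻¹²) = 3.09×10⁻⁶ V = 3.09 µV

3.09 µV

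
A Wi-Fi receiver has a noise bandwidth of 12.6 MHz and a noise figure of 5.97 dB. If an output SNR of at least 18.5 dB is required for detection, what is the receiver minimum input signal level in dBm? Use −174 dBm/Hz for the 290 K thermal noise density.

Sensitivity = −174 + 10 log₁₀(B) + NF + SNR_min
= −174 + 71 + 5.97 + 18.5
= −78.53 dBm → −78.5 dBm

−78.5 dBm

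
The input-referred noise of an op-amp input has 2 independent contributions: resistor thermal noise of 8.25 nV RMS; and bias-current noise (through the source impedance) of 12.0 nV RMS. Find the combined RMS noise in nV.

14.6 nV

Uncorrelated sources add in power (mean-square): V_tot = √(ΣV_i²)
V_tot = √[(8.25×10⁻⁹)² + (1.20×10⁻⁸)²] = 1.46×10⁻⁸ V = 14.6 nV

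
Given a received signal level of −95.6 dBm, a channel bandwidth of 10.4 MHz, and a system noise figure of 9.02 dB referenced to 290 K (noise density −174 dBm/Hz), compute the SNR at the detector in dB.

−0.8 dB

Noise floor: N = −174 + 10 log₁₀(B) + NF
10 log₁₀(1.04×10⁷) = 70.17 dB
N = −174 + 70.17 + 9.02 = −94.81 dBm
SNR = P_sig − N = −95.6 − (−94.81) = −0.79 dB → −0.8 dB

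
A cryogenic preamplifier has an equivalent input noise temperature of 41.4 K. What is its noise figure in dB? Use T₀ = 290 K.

F = 1 + T_e/T₀ = 1 + 41.4/290 = 1.14276
NF = 10 log₁₀(1.14276) = 0.580 dB

0.580 dB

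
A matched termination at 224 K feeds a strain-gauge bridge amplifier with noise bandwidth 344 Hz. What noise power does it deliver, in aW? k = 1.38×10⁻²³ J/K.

1.06 aW

P_n = kTB = 1.38×10⁻²³ × 224 × 3.44×10² = 1.06×10⁻¹⁸ W = 1.06 aW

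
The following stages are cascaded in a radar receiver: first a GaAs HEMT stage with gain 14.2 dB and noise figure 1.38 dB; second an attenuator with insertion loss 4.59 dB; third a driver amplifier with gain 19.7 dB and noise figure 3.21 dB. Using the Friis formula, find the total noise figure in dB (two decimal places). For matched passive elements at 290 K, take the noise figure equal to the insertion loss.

1.95 dB

Convert to linear (a loss of L dB is a gain of −L dB): F_i = 10^(NF_i/10), G_i = 10^(G_i,dB/10)
  Stage 1: F_1 = 10^(1.38/10) = 1.374, G_1 = 10^(14.2/10) = 26.30
  Stage 2: F_2 = 10^(4.59/10) = 2.877, G_2 = 10^(−4.59/10) = 0.3475
  Stage 3: F_3 = 10^(3.21/10) = 2.094, G_3 = 10^(19.7/10) = 93.33
Friis cascade:
  F = 1.374 + (2.877 − 1)/26.30 + (2.094 − 1)/9.141 = 1.565
NF = 10 log₁₀(1.565) = 1.95 dB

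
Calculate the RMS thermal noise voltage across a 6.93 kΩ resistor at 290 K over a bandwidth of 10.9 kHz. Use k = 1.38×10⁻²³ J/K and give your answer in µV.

V_n = √(4kTRB)
4kTRB = 4 × 1.38×10⁻²³ × 290 × 6.93×10³ × 1.09×10⁴ = 1.21×10⁻¹² V²
V_n = √(1.21×10⁻¹²) = 1.10×10⁻⁶ V = 1.10 µV

1.10 µV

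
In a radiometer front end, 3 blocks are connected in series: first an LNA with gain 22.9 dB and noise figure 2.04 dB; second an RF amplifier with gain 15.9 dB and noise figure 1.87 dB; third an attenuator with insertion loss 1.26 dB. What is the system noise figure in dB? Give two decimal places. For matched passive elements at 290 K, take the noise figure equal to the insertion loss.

Convert to linear (a loss of L dB is a gain of −L dB): F_i = 10^(NF_i/10), G_i = 10^(G_i,dB/10)
  Stage 1: F_1 = 10^(2.04/10) = 1.600, G_1 = 10^(22.9/10) = 195.0
  Stage 2: F_2 = 10^(1.87/10) = 1.538, G_2 = 10^(15.9/10) = 38.90
  Stage 3: F_3 = 10^(1.26/10) = 1.337, G_3 = 10^(−1.26/10) = 0.7482
Friis cascade:
  F = 1.600 + (1.538 − 1)/195.0 + (1.337 − 1)/7586 = 1.602
NF = 10 log₁₀(1.602) = 2.05 dB

2.05 dB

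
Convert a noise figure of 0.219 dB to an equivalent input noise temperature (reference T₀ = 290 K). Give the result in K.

15.0 K

F = 10^(0.219/10) = 1.05172
T_e = (F − 1)·T₀ = (1.05172 − 1) × 290 = 15.0 K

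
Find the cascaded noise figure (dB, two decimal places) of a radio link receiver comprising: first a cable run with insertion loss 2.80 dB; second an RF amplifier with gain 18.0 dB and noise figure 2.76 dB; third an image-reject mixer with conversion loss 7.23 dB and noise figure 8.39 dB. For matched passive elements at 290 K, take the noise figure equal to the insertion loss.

5.77 dB

Convert to linear (a loss of L dB is a gain of −L dB): F_i = 10^(NF_i/10), G_i = 10^(G_i,dB/10)
  Stage 1: F_1 = 10^(2.80/10) = 1.905, G_1 = 10^(−2.80/10) = 0.5248
  Stage 2: F_2 = 10^(2.76/10) = 1.888, G_2 = 10^(18.0/10) = 63.10
  Stage 3: F_3 = 10^(8.39/10) = 6.902, G_3 = 10^(−7.23/10) = 0.1892
Friis cascade:
  F = 1.905 + (1.888 − 1)/0.5248 + (6.902 − 1)/33.11 = 3.776
NF = 10 log₁₀(3.776) = 5.77 dB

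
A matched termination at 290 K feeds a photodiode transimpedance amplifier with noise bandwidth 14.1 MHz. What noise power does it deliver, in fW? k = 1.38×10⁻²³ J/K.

P_n = kTB = 1.38×10⁻²³ × 290 × 1.41×10⁷ = 5.64×10⁻¹⁴ W = 56.4 fW

56.4 fW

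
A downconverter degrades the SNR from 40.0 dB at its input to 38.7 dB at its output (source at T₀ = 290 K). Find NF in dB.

NF (dB) = SNR_in(dB) − SNR_out(dB) when the source is at T₀
NF = 40.0 − 38.7 = 1.3 dB

1.3 dB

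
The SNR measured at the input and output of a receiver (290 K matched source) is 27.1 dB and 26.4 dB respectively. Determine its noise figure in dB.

0.7 dB

NF (dB) = SNR_in(dB) − SNR_out(dB) when the source is at T₀
NF = 27.1 − 26.4 = 0.7 dB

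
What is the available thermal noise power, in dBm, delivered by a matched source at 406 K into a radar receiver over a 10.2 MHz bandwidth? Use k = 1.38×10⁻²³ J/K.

−102.4 dBm

P_n = kTB = 1.38×10⁻²³ × 406 × 1.02×10⁷ = 5.71×10⁻¹⁴ W
In dBm: 10 log₁₀(5.71×10⁻¹⁴ / 10⁻³) = −102.4 dBm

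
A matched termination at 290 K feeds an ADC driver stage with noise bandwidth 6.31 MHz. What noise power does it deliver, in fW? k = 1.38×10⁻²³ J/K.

P_n = kTB = 1.38×10⁻²³ × 290 × 6.31×10⁶ = 2.53×10⁻¹⁴ W = 25.3 fW

25.3 fW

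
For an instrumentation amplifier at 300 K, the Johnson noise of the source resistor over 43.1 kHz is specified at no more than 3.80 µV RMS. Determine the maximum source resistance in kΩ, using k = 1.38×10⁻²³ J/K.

20.2 kΩ

Johnson–Nyquist: V_n = √(4kTRB) ⇒ R = V_n² / (4kTB)
4kTB = 4 × 1.38×10⁻²³ × 300 × 4.31×10⁴ = 7.14×10⁻¹⁶
R = (3.80×10⁻⁶)² / 7.14×10⁻¹⁶ = 2.02×10⁴ Ω = 20.2 kΩ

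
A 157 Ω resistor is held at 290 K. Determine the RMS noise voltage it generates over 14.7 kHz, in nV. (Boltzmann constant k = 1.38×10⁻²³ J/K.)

V_n = √(4kTRB)
4kTRB = 4 × 1.38×10⁻²³ × 290 × 1.57×10² × 1.47×10⁴ = 3.69×10⁻¹⁴ V²
V_n = √(3.69×10⁻¹⁴) = 1.92×10⁻⁷ V = 192 nV

192 nV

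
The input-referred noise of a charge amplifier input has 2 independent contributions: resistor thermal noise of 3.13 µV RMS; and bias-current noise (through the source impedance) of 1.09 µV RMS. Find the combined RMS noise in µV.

3.31 µV

Uncorrelated sources add in power (mean-square): V_tot = √(ΣV_i²)
V_tot = √[(3.13×10⁻⁶)² + (1.09×10⁻⁶)²] = 3.31×10⁻⁶ V = 3.31 µV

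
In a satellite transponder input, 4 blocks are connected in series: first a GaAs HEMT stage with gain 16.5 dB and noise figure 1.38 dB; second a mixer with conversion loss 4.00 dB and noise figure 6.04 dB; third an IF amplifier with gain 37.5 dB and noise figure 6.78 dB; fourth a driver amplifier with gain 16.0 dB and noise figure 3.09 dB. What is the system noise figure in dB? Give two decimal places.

Convert to linear (a loss of L dB is a gain of −L dB): F_i = 10^(NF_i/10), G_i = 10^(G_i,dB/10)
  Stage 1: F_1 = 10^(1.38/10) = 1.374, G_1 = 10^(16.5/10) = 44.67
  Stage 2: F_2 = 10^(6.04/10) = 4.018, G_2 = 10^(−4.00/10) = 0.3981
  Stage 3: F_3 = 10^(6.78/10) = 4.764, G_3 = 10^(37.5/10) = 5623
  Stage 4: F_4 = 10^(3.09/10) = 2.037, G_4 = 10^(16.0/10) = 39.81
Friis cascade:
  F = 1.374 + (4.018 − 1)/44.67 + (4.764 − 1)/17.78 + (2.037 − 1)/1.000×10⁵ = 1.653
NF = 10 log₁₀(1.653) = 2.18 dB

2.18 dB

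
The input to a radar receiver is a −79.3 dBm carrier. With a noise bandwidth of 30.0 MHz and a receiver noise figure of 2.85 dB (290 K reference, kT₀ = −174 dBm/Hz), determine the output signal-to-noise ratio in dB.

17.1 dB

Noise floor: N = −174 + 10 log₁₀(B) + NF
10 log₁₀(3.00×10⁷) = 74.77 dB
N = −174 + 74.77 + 2.85 = −96.38 dBm
SNR = P_sig − N = −79.3 − (−96.38) = 17.08 dB → 17.1 dB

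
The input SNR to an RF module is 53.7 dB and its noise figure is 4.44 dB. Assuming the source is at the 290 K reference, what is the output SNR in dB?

49.26 dB

By definition F = SNR_in/SNR_out, so in dB: SNR_out = SNR_in − NF
SNR_out = 53.7 − 4.44 = 49.26 dB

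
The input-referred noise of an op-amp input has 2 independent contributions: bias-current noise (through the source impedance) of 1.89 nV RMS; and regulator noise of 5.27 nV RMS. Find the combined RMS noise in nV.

Uncorrelated sources add in power (mean-square): V_tot = √(ΣV_i²)
V_tot = √[(1.89×10⁻⁹)² + (5.27×10⁻⁹)²] = 5.60×10⁻⁹ V = 5.60 nV

5.60 nV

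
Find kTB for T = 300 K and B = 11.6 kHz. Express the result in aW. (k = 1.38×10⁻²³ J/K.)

48.0 aW

P_n = kTB = 1.38×10⁻²³ × 300 × 1.16×10⁴ = 4.80×10⁻¹⁷ W = 48.0 aW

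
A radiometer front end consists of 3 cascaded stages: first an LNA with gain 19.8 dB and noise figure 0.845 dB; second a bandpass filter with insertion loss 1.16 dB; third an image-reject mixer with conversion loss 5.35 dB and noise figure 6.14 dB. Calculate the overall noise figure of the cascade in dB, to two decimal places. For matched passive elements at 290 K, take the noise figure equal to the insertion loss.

Convert to linear (a loss of L dB is a gain of −L dB): F_i = 10^(NF_i/10), G_i = 10^(G_i,dB/10)
  Stage 1: F_1 = 10^(0.845/10) = 1.215, G_1 = 10^(19.8/10) = 95.50
  Stage 2: F_2 = 10^(1.16/10) = 1.306, G_2 = 10^(−1.16/10) = 0.7656
  Stage 3: F_3 = 10^(6.14/10) = 4.111, G_3 = 10^(−5.35/10) = 0.2917
Friis cascade:
  F = 1.215 + (1.306 − 1)/95.50 + (4.111 − 1)/73.11 = 1.261
NF = 10 log₁₀(1.261) = 1.01 dB

1.01 dB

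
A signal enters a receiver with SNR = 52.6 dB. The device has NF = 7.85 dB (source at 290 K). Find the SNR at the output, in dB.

44.75 dB

By definition F = SNR_in/SNR_out, so in dB: SNR_out = SNR_in − NF
SNR_out = 52.6 − 7.85 = 44.75 dB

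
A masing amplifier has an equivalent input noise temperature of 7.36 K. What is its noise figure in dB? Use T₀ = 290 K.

0.109 dB

F = 1 + T_e/T₀ = 1 + 7.36/290 = 1.02538
NF = 10 log₁₀(1.02538) = 0.109 dB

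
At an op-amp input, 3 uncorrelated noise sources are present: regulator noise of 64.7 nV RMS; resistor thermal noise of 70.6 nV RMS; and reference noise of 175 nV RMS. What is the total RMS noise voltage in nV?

Uncorrelated sources add in power (mean-square): V_tot = √(ΣV_i²)
V_tot = √[(6.47×10⁻⁸)² + (7.06×10⁻⁸)² + (1.75×10⁻⁷)²] = 1.99×10⁻⁷ V = 199 nV

199 nV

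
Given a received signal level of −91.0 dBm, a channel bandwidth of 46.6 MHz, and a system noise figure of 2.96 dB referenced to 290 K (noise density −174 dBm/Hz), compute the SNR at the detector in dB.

Noise floor: N = −174 + 10 log₁₀(B) + NF
10 log₁₀(4.66×10⁷) = 76.68 dB
N = −174 + 76.68 + 2.96 = −94.36 dBm
SNR = P_sig − N = −91.0 − (−94.36) = 3.36 dB → 3.4 dB

3.4 dB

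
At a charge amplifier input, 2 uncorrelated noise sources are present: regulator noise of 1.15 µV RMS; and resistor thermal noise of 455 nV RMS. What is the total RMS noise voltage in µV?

1.24 µV

Uncorrelated sources add in power (mean-square): V_tot = √(ΣV_i²)
V_tot = √[(1.15×10⁻⁶)² + (4.55×10⁻⁷)²] = 1.24×10⁻⁶ V = 1.24 µV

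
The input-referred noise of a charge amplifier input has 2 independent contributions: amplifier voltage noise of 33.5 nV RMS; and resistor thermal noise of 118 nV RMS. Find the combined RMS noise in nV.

123 nV

Uncorrelated sources add in power (mean-square): V_tot = √(ΣV_i²)
V_tot = √[(3.35×10⁻⁸)² + (1.18×10⁻⁷)²] = 1.23×10⁻⁷ V = 123 nV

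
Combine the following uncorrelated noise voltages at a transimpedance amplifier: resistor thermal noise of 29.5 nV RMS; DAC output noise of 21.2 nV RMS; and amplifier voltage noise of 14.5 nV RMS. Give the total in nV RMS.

39.1 nV

Uncorrelated sources add in power (mean-square): V_tot = √(ΣV_i²)
V_tot = √[(2.95×10⁻⁸)² + (2.12×10⁻⁸)² + (1.45×10⁻⁸)²] = 3.91×10⁻⁸ V = 39.1 nV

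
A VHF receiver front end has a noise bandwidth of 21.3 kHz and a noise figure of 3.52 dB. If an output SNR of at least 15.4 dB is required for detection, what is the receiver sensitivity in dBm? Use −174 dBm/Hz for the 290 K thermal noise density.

−111.8 dBm

Sensitivity = −174 + 10 log₁₀(B) + NF + SNR_min
= −174 + 43.28 + 3.52 + 15.4
= −111.80 dBm → −111.8 dBm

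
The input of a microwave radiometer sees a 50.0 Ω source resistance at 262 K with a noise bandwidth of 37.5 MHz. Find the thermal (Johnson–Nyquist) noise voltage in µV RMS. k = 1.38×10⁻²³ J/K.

V_n = √(4kTRB)
4kTRB = 4 × 1.38×10⁻²³ × 262 × 5.00×10¹ × 3.75×10⁷ = 2.71×10⁻¹¹ V²
V_n = √(2.71×10⁻¹¹) = 5.21×10⁻⁶ V = 5.21 µV

5.21 µV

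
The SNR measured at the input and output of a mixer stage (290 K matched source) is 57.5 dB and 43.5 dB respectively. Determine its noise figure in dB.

14.0 dB

NF (dB) = SNR_in(dB) − SNR_out(dB) when the source is at T₀
NF = 57.5 − 43.5 = 14.0 dB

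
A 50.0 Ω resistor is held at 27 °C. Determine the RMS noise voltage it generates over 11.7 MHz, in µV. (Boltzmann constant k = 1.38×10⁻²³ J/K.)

3.11 µV

T = 27 °C + 273.15 = 300.15 K
V_n = √(4kTRB)
4kTRB = 4 × 1.38×10⁻²³ × 300.15 × 5.00×10¹ × 1.17×10⁷ = 9.69×10⁻¹² V²
V_n = √(9.69×10⁻¹²) = 3.11×10⁻⁶ V = 3.11 µV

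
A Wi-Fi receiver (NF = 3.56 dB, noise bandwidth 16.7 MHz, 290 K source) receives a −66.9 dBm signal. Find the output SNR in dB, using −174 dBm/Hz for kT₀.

31.3 dB

Noise floor: N = −174 + 10 log₁₀(B) + NF
10 log₁₀(1.67×10⁷) = 72.23 dB
N = −174 + 72.23 + 3.56 = −98.21 dBm
SNR = P_sig − N = −66.9 − (−98.21) = 31.31 dB → 31.3 dB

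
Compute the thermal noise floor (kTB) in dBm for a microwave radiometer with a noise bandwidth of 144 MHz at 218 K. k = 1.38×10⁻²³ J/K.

−93.6 dBm

P_n = kTB = 1.38×10⁻²³ × 218 × 1.44×10⁸ = 4.33×10⁻¹³ W
In dBm: 10 log₁₀(4.33×10⁻¹³ / 10⁻³) = −93.6 dBm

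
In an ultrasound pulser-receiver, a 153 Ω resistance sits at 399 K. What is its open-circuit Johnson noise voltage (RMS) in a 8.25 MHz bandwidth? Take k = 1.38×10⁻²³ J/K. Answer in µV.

V_n = √(4kTRB)
4kTRB = 4 × 1.38×10⁻²³ × 399 × 1.53×10² × 8.25×10⁶ = 2.78×10⁻¹¹ V²
V_n = √(2.78×10⁻¹¹) = 5.27×10⁻⁶ V = 5.27 µV

5.27 µV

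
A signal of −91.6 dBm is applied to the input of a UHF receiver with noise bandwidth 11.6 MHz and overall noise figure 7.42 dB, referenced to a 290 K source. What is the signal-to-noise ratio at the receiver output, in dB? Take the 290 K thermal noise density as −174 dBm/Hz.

4.3 dB

Noise floor: N = −174 + 10 log₁₀(B) + NF
10 log₁₀(1.16×10⁷) = 70.64 dB
N = −174 + 70.64 + 7.42 = −95.94 dBm
SNR = P_sig − N = −91.6 − (−95.94) = 4.34 dB → 4.3 dB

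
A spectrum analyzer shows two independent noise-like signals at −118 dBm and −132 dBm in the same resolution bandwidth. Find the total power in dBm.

Convert to linear, add, convert back:
P₁ = 1.58×10⁻¹⁵ W, P₂ = 6.31×10⁻¹⁷ W
P_tot = 1.65×10⁻¹⁵ W → 10 log₁₀(P_tot / 10⁻³) = −117.8 dBm

−117.8 dBm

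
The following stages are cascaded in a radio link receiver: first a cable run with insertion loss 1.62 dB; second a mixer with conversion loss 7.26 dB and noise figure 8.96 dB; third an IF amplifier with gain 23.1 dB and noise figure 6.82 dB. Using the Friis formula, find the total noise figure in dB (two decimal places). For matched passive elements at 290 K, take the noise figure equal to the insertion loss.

Convert to linear (a loss of L dB is a gain of −L dB): F_i = 10^(NF_i/10), G_i = 10^(G_i,dB/10)
  Stage 1: F_1 = 10^(1.62/10) = 1.452, G_1 = 10^(−1.62/10) = 0.6887
  Stage 2: F_2 = 10^(8.96/10) = 7.870, G_2 = 10^(−7.26/10) = 0.1879
  Stage 3: F_3 = 10^(6.82/10) = 4.808, G_3 = 10^(23.1/10) = 204.2
Friis cascade:
  F = 1.452 + (7.870 − 1)/0.6887 + (4.808 − 1)/0.1294 = 40.86
NF = 10 log₁₀(40.86) = 16.11 dB

16.11 dB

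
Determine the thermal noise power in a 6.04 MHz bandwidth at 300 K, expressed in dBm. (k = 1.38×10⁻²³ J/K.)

−106.0 dBm

P_n = kTB = 1.38×10⁻²³ × 300 × 6.04×10⁶ = 2.50×10⁻¹⁴ W
In dBm: 10 log₁₀(2.50×10⁻¹⁴ / 10⁻³) = −106.0 dBm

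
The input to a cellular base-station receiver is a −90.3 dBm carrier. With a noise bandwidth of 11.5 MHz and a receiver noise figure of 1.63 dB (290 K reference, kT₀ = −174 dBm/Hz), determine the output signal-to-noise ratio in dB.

11.5 dB

Noise floor: N = −174 + 10 log₁₀(B) + NF
10 log₁₀(1.15×10⁷) = 70.61 dB
N = −174 + 70.61 + 1.63 = −101.76 dBm
SNR = P_sig − N = −90.3 − (−101.76) = 11.46 dB → 11.5 dB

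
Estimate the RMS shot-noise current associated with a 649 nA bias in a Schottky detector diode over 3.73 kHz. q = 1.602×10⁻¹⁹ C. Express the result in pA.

27.8 pA

I_n = √(2qI·B)
2qI·B = 2 × 1.602×10⁻¹⁹ × 6.49×10⁻⁷ × 3.73×10³ = 7.76×10⁻²² A²
I_n = √(7.76×10⁻²²) = 2.78×10⁻¹¹ A = 27.8 pA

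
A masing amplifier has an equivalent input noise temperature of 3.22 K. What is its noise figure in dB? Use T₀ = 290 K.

F = 1 + T_e/T₀ = 1 + 3.22/290 = 1.0111
NF = 10 log₁₀(1.0111) = 0.048 dB

0.048 dB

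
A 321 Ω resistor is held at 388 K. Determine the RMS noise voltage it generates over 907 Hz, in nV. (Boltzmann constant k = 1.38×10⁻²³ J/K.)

79.0 nV

V_n = √(4kTRB)
4kTRB = 4 × 1.38×10⁻²³ × 388 × 3.21×10² × 9.07×10² = 6.24×10⁻¹⁵ V²
V_n = √(6.24×10⁻¹⁵) = 7.90×10⁻⁸ V = 79.0 nV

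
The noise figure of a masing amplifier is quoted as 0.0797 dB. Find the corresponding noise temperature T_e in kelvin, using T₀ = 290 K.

5.37 K

F = 10^(0.0797/10) = 1.01852
T_e = (F − 1)·T₀ = (1.01852 − 1) × 290 = 5.37 K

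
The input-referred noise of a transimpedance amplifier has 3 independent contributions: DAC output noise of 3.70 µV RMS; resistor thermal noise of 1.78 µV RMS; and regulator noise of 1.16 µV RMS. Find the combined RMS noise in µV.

4.27 µV

Uncorrelated sources add in power (mean-square): V_tot = √(ΣV_i²)
V_tot = √[(3.70×10⁻⁶)² + (1.78×10⁻⁶)² + (1.16×10⁻⁶)²] = 4.27×10⁻⁶ V = 4.27 µV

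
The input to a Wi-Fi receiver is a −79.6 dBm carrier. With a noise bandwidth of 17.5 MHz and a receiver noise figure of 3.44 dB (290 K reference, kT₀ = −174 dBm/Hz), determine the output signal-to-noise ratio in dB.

18.5 dB

Noise floor: N = −174 + 10 log₁₀(B) + NF
10 log₁₀(1.75×10⁷) = 72.43 dB
N = −174 + 72.43 + 3.44 = −98.13 dBm
SNR = P_sig − N = −79.6 − (−98.13) = 18.53 dB → 18.5 dB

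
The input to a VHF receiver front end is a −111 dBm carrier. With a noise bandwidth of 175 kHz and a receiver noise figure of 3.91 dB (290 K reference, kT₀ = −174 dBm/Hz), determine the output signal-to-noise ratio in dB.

6.7 dB

Noise floor: N = −174 + 10 log₁₀(B) + NF
10 log₁₀(1.75×10⁵) = 52.43 dB
N = −174 + 52.43 + 3.91 = −117.66 dBm
SNR = P_sig − N = −111 − (−117.66) = 6.66 dB → 6.7 dB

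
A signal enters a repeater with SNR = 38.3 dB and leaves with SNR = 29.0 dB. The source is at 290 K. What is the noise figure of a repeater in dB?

9.3 dB

NF (dB) = SNR_in(dB) − SNR_out(dB) when the source is at T₀
NF = 38.3 − 29.0 = 9.3 dB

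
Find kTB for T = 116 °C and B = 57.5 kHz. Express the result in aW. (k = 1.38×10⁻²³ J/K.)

309 aW

T = 116 °C + 273.15 = 389.15 K
P_n = kTB = 1.38×10⁻²³ × 389.15 × 5.75×10⁴ = 3.09×10⁻¹⁶ W = 309 aW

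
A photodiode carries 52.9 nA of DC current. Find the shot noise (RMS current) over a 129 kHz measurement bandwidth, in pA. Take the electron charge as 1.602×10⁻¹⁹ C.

I_n = √(2qI·B)
2qI·B = 2 × 1.602×10⁻¹⁹ × 5.29×10⁻⁸ × 1.29×10⁵ = 2.19×10⁻²¹ A²
I_n = √(2.19×10⁻²¹) = 4.68×10⁻¹¹ A = 46.8 pA

46.8 pA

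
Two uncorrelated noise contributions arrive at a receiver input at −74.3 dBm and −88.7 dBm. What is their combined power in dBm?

−74.1 dBm

Convert to linear, add, convert back:
P₁ = 3.72×10⁻¹¹ W, P₂ = 1.35×10⁻¹² W
P_tot = 3.85×10⁻¹¹ W → 10 log₁₀(P_tot / 10⁻³) = −74.1 dBm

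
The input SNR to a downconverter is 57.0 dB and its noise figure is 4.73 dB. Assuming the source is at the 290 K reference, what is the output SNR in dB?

52.27 dB

By definition F = SNR_in/SNR_out, so in dB: SNR_out = SNR_in − NF
SNR_out = 57.0 − 4.73 = 52.27 dB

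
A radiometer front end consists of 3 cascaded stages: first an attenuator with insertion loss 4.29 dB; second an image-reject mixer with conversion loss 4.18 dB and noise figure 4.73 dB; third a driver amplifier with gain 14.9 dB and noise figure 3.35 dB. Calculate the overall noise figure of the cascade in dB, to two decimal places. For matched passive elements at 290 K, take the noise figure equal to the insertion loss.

12.08 dB

Convert to linear (a loss of L dB is a gain of −L dB): F_i = 10^(NF_i/10), G_i = 10^(G_i,dB/10)
  Stage 1: F_1 = 10^(4.29/10) = 2.685, G_1 = 10^(−4.29/10) = 0.3724
  Stage 2: F_2 = 10^(4.73/10) = 2.972, G_2 = 10^(−4.18/10) = 0.3819
  Stage 3: F_3 = 10^(3.35/10) = 2.163, G_3 = 10^(14.9/10) = 30.90
Friis cascade:
  F = 2.685 + (2.972 − 1)/0.3724 + (2.163 − 1)/0.1422 = 16.15
NF = 10 log₁₀(16.15) = 12.08 dB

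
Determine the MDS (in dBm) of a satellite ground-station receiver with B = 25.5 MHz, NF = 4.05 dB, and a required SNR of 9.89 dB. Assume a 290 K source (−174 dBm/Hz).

−86.0 dBm

Sensitivity = −174 + 10 log₁₀(B) + NF + SNR_min
= −174 + 74.07 + 4.05 + 9.89
= −85.99 dBm → −86.0 dBm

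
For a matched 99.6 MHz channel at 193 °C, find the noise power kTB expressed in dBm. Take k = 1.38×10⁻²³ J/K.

−91.9 dBm

T = 193 °C + 273.15 = 466.15 K
P_n = kTB = 1.38×10⁻²³ × 466.15 × 9.96×10⁷ = 6.41×10⁻¹³ W
In dBm: 10 log₁₀(6.41×10⁻¹³ / 10⁻³) = −91.9 dBm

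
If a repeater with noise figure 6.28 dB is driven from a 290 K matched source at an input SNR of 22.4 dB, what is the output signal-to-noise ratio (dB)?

16.12 dB

By definition F = SNR_in/SNR_out, so in dB: SNR_out = SNR_in − NF
SNR_out = 22.4 − 6.28 = 16.12 dB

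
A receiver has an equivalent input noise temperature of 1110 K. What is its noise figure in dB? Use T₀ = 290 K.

6.84 dB

F = 1 + T_e/T₀ = 1 + 1110/290 = 4.82759
NF = 10 log₁₀(4.82759) = 6.84 dB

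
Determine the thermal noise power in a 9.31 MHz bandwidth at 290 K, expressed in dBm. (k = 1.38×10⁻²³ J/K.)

P_n = kTB = 1.38×10⁻²³ × 290 × 9.31×10⁶ = 3.73×10⁻¹⁴ W
In dBm: 10 log₁₀(3.73×10⁻¹⁴ / 10⁻³) = −104.3 dBm

−104.3 dBm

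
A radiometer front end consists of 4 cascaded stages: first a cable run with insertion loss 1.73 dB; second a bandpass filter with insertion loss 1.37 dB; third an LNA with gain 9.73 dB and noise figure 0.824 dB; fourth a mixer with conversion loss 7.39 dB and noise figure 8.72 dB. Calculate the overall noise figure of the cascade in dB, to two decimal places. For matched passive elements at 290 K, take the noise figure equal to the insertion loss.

5.88 dB

Convert to linear (a loss of L dB is a gain of −L dB): F_i = 10^(NF_i/10), G_i = 10^(G_i,dB/10)
  Stage 1: F_1 = 10^(1.73/10) = 1.489, G_1 = 10^(−1.73/10) = 0.6714
  Stage 2: F_2 = 10^(1.37/10) = 1.371, G_2 = 10^(−1.37/10) = 0.7295
  Stage 3: F_3 = 10^(0.824/10) = 1.209, G_3 = 10^(9.73/10) = 9.397
  Stage 4: F_4 = 10^(8.72/10) = 7.447, G_4 = 10^(−7.39/10) = 0.1824
Friis cascade:
  F = 1.489 + (1.371 − 1)/0.6714 + (1.209 − 1)/0.4898 + (7.447 − 1)/4.603 = 3.869
NF = 10 log₁₀(3.869) = 5.88 dB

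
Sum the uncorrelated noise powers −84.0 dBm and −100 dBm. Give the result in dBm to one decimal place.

Convert to linear, add, convert back:
P₁ = 3.98×10⁻¹² W, P₂ = 1.00×10⁻¹³ W
P_tot = 4.08×10⁻¹² W → 10 log₁₀(P_tot / 10⁻³) = −83.9 dBm

−83.9 dBm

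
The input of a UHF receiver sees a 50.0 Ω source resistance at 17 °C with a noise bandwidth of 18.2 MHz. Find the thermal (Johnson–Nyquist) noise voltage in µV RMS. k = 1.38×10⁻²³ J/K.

T = 17 °C + 273.15 = 290.15 K
V_n = √(4kTRB)
4kTRB = 4 × 1.38×10⁻²³ × 290.15 × 5.00×10¹ × 1.82×10⁷ = 1.46×10⁻¹¹ V²
V_n = √(1.46×10⁻¹¹) = 3.82×10⁻⁶ V = 3.82 µV

3.82 µV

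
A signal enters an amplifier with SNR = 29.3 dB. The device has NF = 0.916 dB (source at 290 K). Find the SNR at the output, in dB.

By definition F = SNR_in/SNR_out, so in dB: SNR_out = SNR_in − NF
SNR_out = 29.3 − 0.916 = 28.384 dB

28.384 dB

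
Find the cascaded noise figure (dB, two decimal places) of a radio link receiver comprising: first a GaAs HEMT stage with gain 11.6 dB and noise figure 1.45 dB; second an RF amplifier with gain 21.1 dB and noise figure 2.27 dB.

1.60 dB

Convert to linear (a loss of L dB is a gain of −L dB): F_i = 10^(NF_i/10), G_i = 10^(G_i,dB/10)
  Stage 1: F_1 = 10^(1.45/10) = 1.396, G_1 = 10^(11.6/10) = 14.45
  Stage 2: F_2 = 10^(2.27/10) = 1.687, G_2 = 10^(21.1/10) = 128.8
Friis cascade:
  F = 1.396 + (1.687 − 1)/14.45 = 1.444
NF = 10 log₁₀(1.444) = 1.60 dB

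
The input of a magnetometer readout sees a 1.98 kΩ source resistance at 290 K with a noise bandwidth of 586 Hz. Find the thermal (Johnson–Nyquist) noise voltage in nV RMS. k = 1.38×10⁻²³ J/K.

V_n = √(4kTRB)
4kTRB = 4 × 1.38×10⁻²³ × 290 × 1.98×10³ × 5.86×10² = 1.86×10⁻¹⁴ V²
V_n = √(1.86×10⁻¹⁴) = 1.36×10⁻⁷ V = 136 nV

136 nV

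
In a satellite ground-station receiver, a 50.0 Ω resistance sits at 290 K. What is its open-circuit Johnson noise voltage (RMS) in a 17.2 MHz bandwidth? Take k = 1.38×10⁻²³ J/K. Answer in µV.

3.71 µV

V_n = √(4kTRB)
4kTRB = 4 × 1.38×10⁻²³ × 290 × 5.00×10¹ × 1.72×10⁷ = 1.38×10⁻¹¹ V²
V_n = √(1.38×10⁻¹¹) = 3.71×10⁻⁶ V = 3.71 µV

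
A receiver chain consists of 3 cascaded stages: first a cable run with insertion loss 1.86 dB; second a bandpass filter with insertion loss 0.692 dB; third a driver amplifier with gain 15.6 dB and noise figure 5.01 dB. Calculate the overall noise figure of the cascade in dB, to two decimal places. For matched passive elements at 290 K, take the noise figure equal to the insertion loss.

7.56 dB

Convert to linear (a loss of L dB is a gain of −L dB): F_i = 10^(NF_i/10), G_i = 10^(G_i,dB/10)
  Stage 1: F_1 = 10^(1.86/10) = 1.535, G_1 = 10^(−1.86/10) = 0.6516
  Stage 2: F_2 = 10^(0.692/10) = 1.173, G_2 = 10^(−0.692/10) = 0.8527
  Stage 3: F_3 = 10^(5.01/10) = 3.170, G_3 = 10^(15.6/10) = 36.31
Friis cascade:
  F = 1.535 + (1.173 − 1)/0.6516 + (3.170 − 1)/0.5556 = 5.704
NF = 10 log₁₀(5.704) = 7.56 dB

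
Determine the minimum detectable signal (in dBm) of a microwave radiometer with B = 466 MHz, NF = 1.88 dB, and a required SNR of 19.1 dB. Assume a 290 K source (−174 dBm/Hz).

Sensitivity = −174 + 10 log₁₀(B) + NF + SNR_min
= −174 + 86.68 + 1.88 + 19.1
= −66.34 dBm → −66.3 dBm

−66.3 dBm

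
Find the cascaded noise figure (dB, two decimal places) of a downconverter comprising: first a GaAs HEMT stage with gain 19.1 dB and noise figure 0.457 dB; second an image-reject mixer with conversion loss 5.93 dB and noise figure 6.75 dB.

0.63 dB

Convert to linear (a loss of L dB is a gain of −L dB): F_i = 10^(NF_i/10), G_i = 10^(G_i,dB/10)
  Stage 1: F_1 = 10^(0.457/10) = 1.111, G_1 = 10^(19.1/10) = 81.28
  Stage 2: F_2 = 10^(6.75/10) = 4.732, G_2 = 10^(−5.93/10) = 0.2553
Friis cascade:
  F = 1.111 + (4.732 − 1)/81.28 = 1.157
NF = 10 log₁₀(1.157) = 0.63 dB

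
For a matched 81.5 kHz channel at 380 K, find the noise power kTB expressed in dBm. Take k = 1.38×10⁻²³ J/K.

−123.7 dBm

P_n = kTB = 1.38×10⁻²³ × 380 × 8.15×10⁴ = 4.27×10⁻¹⁶ W
In dBm: 10 log₁₀(4.27×10⁻¹⁶ / 10⁻³) = −123.7 dBm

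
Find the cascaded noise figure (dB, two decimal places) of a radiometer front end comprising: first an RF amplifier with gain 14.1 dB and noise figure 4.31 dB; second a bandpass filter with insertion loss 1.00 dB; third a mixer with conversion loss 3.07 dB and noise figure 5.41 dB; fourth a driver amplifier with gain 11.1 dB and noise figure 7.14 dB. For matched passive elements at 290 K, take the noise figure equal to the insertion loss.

Convert to linear (a loss of L dB is a gain of −L dB): F_i = 10^(NF_i/10), G_i = 10^(G_i,dB/10)
  Stage 1: F_1 = 10^(4.31/10) = 2.698, G_1 = 10^(14.1/10) = 25.70
  Stage 2: F_2 = 10^(1.00/10) = 1.259, G_2 = 10^(−1.00/10) = 0.7943
  Stage 3: F_3 = 10^(5.41/10) = 3.475, G_3 = 10^(−3.07/10) = 0.4932
  Stage 4: F_4 = 10^(7.14/10) = 5.176, G_4 = 10^(11.1/10) = 12.88
Friis cascade:
  F = 2.698 + (1.259 − 1)/25.70 + (3.475 − 1)/20.42 + (5.176 − 1)/10.07 = 3.244
NF = 10 log₁₀(3.244) = 5.11 dB

5.11 dB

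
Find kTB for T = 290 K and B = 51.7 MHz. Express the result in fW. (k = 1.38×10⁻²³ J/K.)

P_n = kTB = 1.38×10⁻²³ × 290 × 5.17×10⁷ = 2.07×10⁻¹³ W = 207 fW

207 fW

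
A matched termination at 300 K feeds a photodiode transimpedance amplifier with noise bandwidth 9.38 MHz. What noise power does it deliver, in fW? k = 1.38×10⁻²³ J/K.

38.8 fW

P_n = kTB = 1.38×10⁻²³ × 300 × 9.38×10⁶ = 3.88×10⁻¹⁴ W = 38.8 fW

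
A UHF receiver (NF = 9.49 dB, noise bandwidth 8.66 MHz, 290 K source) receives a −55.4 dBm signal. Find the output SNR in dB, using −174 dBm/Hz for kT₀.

39.7 dB

Noise floor: N = −174 + 10 log₁₀(B) + NF
10 log₁₀(8.66×10⁶) = 69.38 dB
N = −174 + 69.38 + 9.49 = −95.13 dBm
SNR = P_sig − N = −55.4 − (−95.13) = 39.73 dB → 39.7 dB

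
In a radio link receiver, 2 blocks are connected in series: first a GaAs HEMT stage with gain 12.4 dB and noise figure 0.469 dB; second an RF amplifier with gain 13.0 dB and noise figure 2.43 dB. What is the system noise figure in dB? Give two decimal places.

0.63 dB

Convert to linear (a loss of L dB is a gain of −L dB): F_i = 10^(NF_i/10), G_i = 10^(G_i,dB/10)
  Stage 1: F_1 = 10^(0.469/10) = 1.114, G_1 = 10^(12.4/10) = 17.38
  Stage 2: F_2 = 10^(2.43/10) = 1.750, G_2 = 10^(13.0/10) = 19.95
Friis cascade:
  F = 1.114 + (1.750 − 1)/17.38 = 1.157
NF = 10 log₁₀(1.157) = 0.63 dB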